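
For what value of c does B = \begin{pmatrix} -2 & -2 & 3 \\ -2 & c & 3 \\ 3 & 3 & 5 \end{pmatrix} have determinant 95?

-7

Expanding along the column containing c, det(B) is linear in c: det(B) = (-19)·c + (-38).
Set (-19)·c + (-38) = 95  ⇒  (-19)·c = 133  ⇒  c = -7.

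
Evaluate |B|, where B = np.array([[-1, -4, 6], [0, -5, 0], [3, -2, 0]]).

90

Expand along row 2:
  + (-5) · |-1 6; 3 0| = (-5)·(0 − 18) = 90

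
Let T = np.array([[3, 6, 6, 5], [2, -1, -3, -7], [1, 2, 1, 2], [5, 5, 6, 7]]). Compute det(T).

Expand along row 1:
  + (3) · M_11   where M_11 = det([-1 -3 -7; 2 1 2; 5 6 7]) = -32
  − (6) · M_12   where M_12 = det([2 -3 -7; 1 1 2; 5 6 7]) = -26
  + (6) · M_13   where M_13 = det([2 -1 -7; 1 2 2; 5 5 7]) = 40
  − (5) · M_14   where M_14 = det([2 -1 -3; 1 2 1; 5 5 6]) = 30
det = (+1)·(3)·(-32) + (-1)·(6)·(-26) + (+1)·(6)·(40) + (-1)·(5)·(30) = 150

The determinant is 150.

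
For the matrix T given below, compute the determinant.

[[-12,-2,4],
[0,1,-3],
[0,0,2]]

-24

T is upper triangular, so det(T) is the product of the diagonal entries:
det = (-12) · (1) · (2) = -24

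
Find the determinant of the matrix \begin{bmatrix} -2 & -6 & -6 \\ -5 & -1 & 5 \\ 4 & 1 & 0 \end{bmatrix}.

Expand along row 3:
  + 4 · |-6 -6; -1 5| = 4·(-30 − 6) = -144
  − 1 · |-2 -6; -5 5| = −1·(-10 − 30) = 40
Sum: (-144) + (40) = -104

The determinant is -104.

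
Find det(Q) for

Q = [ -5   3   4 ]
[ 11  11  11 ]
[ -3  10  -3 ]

1287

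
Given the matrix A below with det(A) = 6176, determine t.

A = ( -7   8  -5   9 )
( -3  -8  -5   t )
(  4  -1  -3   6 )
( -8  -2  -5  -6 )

Expanding along the row containing t, det(A) is linear in t: det(A) = (439)·t + (3981).
Set (439)·t + (3981) = 6176  ⇒  (439)·t = 2195  ⇒  t = 5.

5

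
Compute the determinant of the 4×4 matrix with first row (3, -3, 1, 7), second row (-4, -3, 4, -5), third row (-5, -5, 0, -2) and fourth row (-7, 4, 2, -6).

1209

Expand along row 3 (it has 1 zero):
  + (-5) · M_31   where M_31 = det([-3 1 7; -3 4 -5; 4 2 -6]) = -150
  − (-5) · M_32   where M_32 = det([3 1 7; -4 4 -5; -7 2 -6]) = 109
  − (-2) · M_34   where M_34 = det([3 -3 1; -4 -3 4; -7 4 2]) = -43
det = (+1)·(-5)·(-150) + (-1)·(-5)·(109) + (-1)·(-2)·(-43) = 1209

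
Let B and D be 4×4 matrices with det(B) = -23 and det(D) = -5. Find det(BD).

The determinant is 115.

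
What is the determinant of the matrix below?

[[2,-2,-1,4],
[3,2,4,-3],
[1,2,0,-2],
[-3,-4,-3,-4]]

Expand along row 3 (it has 1 zero):
  + (1) · M_31   where M_31 = det([-2 -1 4; 2 4 -3; -4 -3 -4]) = 70
  − (2) · M_32   where M_32 = det([2 -1 4; 3 4 -3; -3 -3 -4]) = -59
  − (-2) · M_34   where M_34 = det([2 -2 -1; 3 2 4; -3 -4 -3]) = 32
det = (+1)·(1)·(70) + (-1)·(2)·(-59) + (-1)·(-2)·(32) = 252

252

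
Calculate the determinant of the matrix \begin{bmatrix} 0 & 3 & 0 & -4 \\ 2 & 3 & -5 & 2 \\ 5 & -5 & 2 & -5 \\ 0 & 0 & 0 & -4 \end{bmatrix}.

The determinant is 348.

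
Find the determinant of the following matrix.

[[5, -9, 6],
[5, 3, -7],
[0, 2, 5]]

Expand along row 3:
  − 2 · |5 6; 5 -7| = −2·(-35 − 30) = 130
  + 5 · |5 -9; 5 3| = 5·(15 − (-45)) = 300
Sum: (130) + (300) = 430

430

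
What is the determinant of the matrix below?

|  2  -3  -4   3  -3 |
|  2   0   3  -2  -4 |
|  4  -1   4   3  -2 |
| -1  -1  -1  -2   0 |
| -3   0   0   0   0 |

The determinant is 675.

Expand along row 5 (it has 4 zeros):
  + (-3) · M_51   where M_51 = det([-3 -4 3 -3; 0 3 -2 -4; -1 4 3 -2; -1 -1 -2 0]) = -225
det = (+1)·(-3)·(-225) = 675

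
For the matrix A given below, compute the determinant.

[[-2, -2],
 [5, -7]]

det(A) = (-2)·(-7) − (-2)·5 = 14 − (-10) = 24

The determinant is 24.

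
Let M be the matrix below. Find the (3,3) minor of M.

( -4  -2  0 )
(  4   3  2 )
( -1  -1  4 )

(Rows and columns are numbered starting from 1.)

-4

Delete row 3 and column 3; the remaining 2×2 submatrix is [-4 -2; 4 3].
Its determinant is (-4)·3 − (-2)·4 = -4.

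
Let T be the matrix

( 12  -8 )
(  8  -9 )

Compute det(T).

det(T) = 12·(-9) − (-8)·8 = -108 − (-64) = -44

-44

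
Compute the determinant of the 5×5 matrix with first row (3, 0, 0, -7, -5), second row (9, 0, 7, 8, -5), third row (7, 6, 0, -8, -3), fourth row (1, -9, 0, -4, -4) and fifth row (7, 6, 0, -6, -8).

Expand along column 3 (it has 4 zeros):
  − (7) · M_23   where M_23 = det([3 0 -7 -5; 7 6 -8 -3; 1 -9 -4 -4; 7 6 -6 -8]) = -1359
det = (-1)·(7)·(-1359) = 9513

9513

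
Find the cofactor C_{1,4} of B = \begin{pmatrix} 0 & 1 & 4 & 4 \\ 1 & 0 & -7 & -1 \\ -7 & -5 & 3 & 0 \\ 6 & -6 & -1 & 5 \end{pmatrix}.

The cofactor is 481.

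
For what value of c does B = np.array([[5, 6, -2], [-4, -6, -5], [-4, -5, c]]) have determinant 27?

c = -4

Expanding along the row containing c, det(B) is linear in c: det(B) = (-6)·c + (3).
Set (-6)·c + (3) = 27  ⇒  (-6)·c = 24  ⇒  c = -4.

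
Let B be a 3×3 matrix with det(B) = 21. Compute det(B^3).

det(B^3) = (det B)^3 = (21)^3 = 9261

9261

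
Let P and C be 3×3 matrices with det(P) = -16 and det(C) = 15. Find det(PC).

det(PC) = det(P)·det(C) = (-16)·(15) = -240

The determinant is -240.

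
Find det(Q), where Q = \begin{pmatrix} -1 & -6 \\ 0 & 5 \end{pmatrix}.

-5

det(Q) = (-1)·5 − (-6)·0 = -5 − 0 = -5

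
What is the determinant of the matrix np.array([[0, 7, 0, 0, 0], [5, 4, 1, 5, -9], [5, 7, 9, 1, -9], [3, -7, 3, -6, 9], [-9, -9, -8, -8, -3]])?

Expand along row 1 (it has 4 zeros):
  − (7) · M_12   where M_12 = det([5 1 5 -9; 5 9 1 -9; 3 3 -6 9; -9 -8 -8 -3]) = 7200
det = (-1)·(7)·(7200) = -50400

-50400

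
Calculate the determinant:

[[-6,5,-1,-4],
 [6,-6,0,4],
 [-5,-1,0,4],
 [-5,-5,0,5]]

-140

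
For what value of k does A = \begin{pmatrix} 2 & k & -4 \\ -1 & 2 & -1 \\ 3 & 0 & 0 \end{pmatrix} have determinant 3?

7

Expanding along the column containing k, det(A) is linear in k: det(A) = (-3)·k + (24).
Set (-3)·k + (24) = 3  ⇒  (-3)·k = -21  ⇒  k = 7.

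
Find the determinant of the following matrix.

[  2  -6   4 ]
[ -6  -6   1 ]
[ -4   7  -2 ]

Expand along column 1:
  + 2 · |-6 1; 7 -2| = 2·(12 − 7) = 10
  − (-6) · |-6 4; 7 -2| = −(-6)·(12 − 28) = -96
  + (-4) · |-6 4; -6 1| = (-4)·(-6 − (-24)) = -72
Sum: (10) + (-96) + (-72) = -158

-158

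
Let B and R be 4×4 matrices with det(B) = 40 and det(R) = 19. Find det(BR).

|BR| = 760

det(BR) = det(B)·det(R) = (40)·(19) = 760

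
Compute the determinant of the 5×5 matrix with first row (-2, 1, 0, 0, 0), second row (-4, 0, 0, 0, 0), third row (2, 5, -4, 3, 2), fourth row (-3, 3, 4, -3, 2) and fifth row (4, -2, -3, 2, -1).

The matrix is block lower-triangular with a 2×2 block and a 3×3 block on the diagonal, so its determinant equals the product of the determinants of the diagonal blocks.
det of the 2×2 block = 4
det of the 3×3 block = -4
det = (4)·(-4) = -16

The determinant is -16.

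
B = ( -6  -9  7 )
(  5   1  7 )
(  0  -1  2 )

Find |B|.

|B| = 1

Expand along row 3:
  − (-1) · |-6 7; 5 7| = −(-1)·(-42 − 35) = -77
  + 2 · |-6 -9; 5 1| = 2·(-6 − (-45)) = 78
Sum: (-77) + (78) = 1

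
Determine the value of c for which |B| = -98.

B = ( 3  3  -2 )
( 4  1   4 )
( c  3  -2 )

Expanding along the column containing c, det(B) is linear in c: det(B) = (14)·c + (-42).
Set (14)·c + (-42) = -98  ⇒  (14)·c = -56  ⇒  c = -4.

-4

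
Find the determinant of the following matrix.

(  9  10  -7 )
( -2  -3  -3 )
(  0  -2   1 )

Expand along row 3:
  − (-2) · |9 -7; -2 -3| = −(-2)·(-27 − 14) = -82
  + 1 · |9 10; -2 -3| = 1·(-27 − (-20)) = -7
Sum: (-82) + (-7) = -89

-89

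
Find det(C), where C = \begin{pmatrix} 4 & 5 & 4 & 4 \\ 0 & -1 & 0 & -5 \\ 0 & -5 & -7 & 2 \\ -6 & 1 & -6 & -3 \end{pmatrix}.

Expand along row 2 (it has 2 zeros):
  + (-1) · M_22   where M_22 = det([4 4 4; 0 -7 2; -6 -6 -3]) = -84
  + (-5) · M_24   where M_24 = det([4 5 4; 0 -5 -7; -6 1 -6]) = 238
det = (+1)·(-1)·(-84) + (+1)·(-5)·(238) = -1106

-1106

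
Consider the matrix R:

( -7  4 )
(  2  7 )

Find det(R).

The determinant is -57.

det(R) = (-7)·7 − 4·2 = -49 − 8 = -57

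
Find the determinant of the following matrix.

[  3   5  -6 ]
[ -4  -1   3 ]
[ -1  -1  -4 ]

The determinant is -92.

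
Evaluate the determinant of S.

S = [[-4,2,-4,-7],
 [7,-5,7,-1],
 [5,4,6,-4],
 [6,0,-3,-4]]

Expand along row 4 (it has 1 zero):
  − (6) · M_41   where M_41 = det([2 -4 -7; -5 7 -1; 4 6 -4]) = 458
  − (-3) · M_43   where M_43 = det([-4 2 -7; 7 -5 -1; 5 4 -4]) = -421
  + (-4) · M_44   where M_44 = det([-4 2 -4; 7 -5 7; 5 4 6]) = 6
det = (-1)·(6)·(458) + (-1)·(-3)·(-421) + (+1)·(-4)·(6) = -4035

-4035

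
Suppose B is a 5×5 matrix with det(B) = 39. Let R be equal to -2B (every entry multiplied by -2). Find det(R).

For a 5×5 matrix, det(-2B) = (-2)^5·det(B) = -32·det(B).
det(R) = (-32)·(39) = -1248

|R| = -1248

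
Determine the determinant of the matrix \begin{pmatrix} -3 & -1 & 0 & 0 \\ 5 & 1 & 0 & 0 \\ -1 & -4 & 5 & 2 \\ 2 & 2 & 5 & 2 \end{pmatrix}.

0

The matrix is block lower-triangular with a 2×2 block and a 2×2 block on the diagonal, so its determinant equals the product of the determinants of the diagonal blocks.
det of the 2×2 block = 2
det of the 2×2 block = 0
det = (2)·(0) = 0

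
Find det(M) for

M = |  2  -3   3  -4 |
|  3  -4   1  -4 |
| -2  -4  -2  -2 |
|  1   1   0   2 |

The determinant is -64.

Expand along row 4 (it has 1 zero):
  − (1) · M_41   where M_41 = det([-3 3 -4; -4 1 -4; -4 -2 -2]) = 6
  + (1) · M_42   where M_42 = det([2 3 -4; 3 1 -4; -2 -2 -2]) = 38
  + (2) · M_44   where M_44 = det([2 -3 3; 3 -4 1; -2 -4 -2]) = -48
det = (-1)·(1)·(6) + (+1)·(1)·(38) + (+1)·(2)·(-48) = -64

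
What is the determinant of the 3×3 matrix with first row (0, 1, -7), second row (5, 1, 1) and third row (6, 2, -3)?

Expand along row 1:
  − 1 · |5 1; 6 -3| = −1·(-15 − 6) = 21
  + (-7) · |5 1; 6 2| = (-7)·(10 − 6) = -28
Sum: (21) + (-28) = -7

-7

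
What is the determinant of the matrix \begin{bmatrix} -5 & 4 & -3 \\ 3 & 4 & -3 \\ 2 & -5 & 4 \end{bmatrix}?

Expand along row 1:
  + (-5) · |4 -3; -5 4| = (-5)·(16 − 15) = -5
  − 4 · |3 -3; 2 4| = −4·(12 − (-6)) = -72
  + (-3) · |3 4; 2 -5| = (-3)·(-15 − 8) = 69
Sum: (-5) + (-72) + (69) = -8

The determinant is -8.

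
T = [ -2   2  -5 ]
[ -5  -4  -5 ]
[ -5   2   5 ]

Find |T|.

The determinant is 270.

Expand along column 1:
  + (-2) · |-4 -5; 2 5| = (-2)·(-20 − (-10)) = 20
  − (-5) · |2 -5; 2 5| = −(-5)·(10 − (-10)) = 100
  + (-5) · |2 -5; -4 -5| = (-5)·(-10 − 20) = 150
Sum: (20) + (100) + (150) = 270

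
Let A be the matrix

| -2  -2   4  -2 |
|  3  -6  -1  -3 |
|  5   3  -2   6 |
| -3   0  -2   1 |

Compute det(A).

Expand along row 4 (it has 1 zero):
  − (-3) · M_41   where M_41 = det([-2 4 -2; -6 -1 -3; 3 -2 6]) = 102
  − (-2) · M_43   where M_43 = det([-2 -2 -2; 3 -6 -3; 5 3 6]) = 42
  + (1) · M_44   where M_44 = det([-2 -2 4; 3 -6 -1; 5 3 -2]) = 124
det = (-1)·(-3)·(102) + (-1)·(-2)·(42) + (+1)·(1)·(124) = 514

514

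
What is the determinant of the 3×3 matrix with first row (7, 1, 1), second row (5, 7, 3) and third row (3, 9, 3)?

Expand along column 1:
  + 7 · |7 3; 9 3| = 7·(21 − 27) = -42
  − 5 · |1 1; 9 3| = −5·(3 − 9) = 30
  + 3 · |1 1; 7 3| = 3·(3 − 7) = -12
Sum: (-42) + (30) + (-12) = -24

The determinant is -24.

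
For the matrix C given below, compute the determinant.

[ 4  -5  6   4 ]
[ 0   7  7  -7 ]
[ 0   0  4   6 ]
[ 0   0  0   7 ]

The determinant is 784.

C is upper triangular, so det(C) is the product of the diagonal entries:
det = (4) · (7) · (4) · (7) = 784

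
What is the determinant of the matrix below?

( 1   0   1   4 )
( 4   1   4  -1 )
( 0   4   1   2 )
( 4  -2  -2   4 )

Expand along row 1 (it has 1 zero):
  + (1) · M_11   where M_11 = det([1 4 -1; 4 1 2; -2 -2 4]) = -66
  + (1) · M_13   where M_13 = det([4 1 -1; 0 4 2; 4 -2 4]) = 104
  − (4) · M_14   where M_14 = det([4 1 4; 0 4 1; 4 -2 -2]) = -84
det = (+1)·(1)·(-66) + (+1)·(1)·(104) + (-1)·(4)·(-84) = 374

374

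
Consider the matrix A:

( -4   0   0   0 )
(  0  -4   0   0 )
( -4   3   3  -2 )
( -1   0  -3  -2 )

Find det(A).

det(A) = -192

A is block lower-triangular with a 2×2 block and a 2×2 block on the diagonal, so its determinant equals the product of the determinants of the diagonal blocks.
det of the 2×2 block = 16
det of the 2×2 block = -12
det = (16)·(-12) = -192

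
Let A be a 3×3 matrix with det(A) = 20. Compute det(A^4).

det(A^4) = (det A)^4 = (20)^4 = 160000

160000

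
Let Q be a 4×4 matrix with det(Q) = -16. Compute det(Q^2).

det(Q^2) = (det Q)^2 = (-16)^2 = 256

256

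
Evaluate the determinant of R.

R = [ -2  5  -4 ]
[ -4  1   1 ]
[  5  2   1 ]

det(R) = 99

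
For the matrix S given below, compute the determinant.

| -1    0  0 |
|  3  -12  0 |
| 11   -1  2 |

24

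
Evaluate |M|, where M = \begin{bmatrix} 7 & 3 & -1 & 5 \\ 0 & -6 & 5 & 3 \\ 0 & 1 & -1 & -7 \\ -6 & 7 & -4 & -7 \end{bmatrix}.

Expand along column 1 (it has 2 zeros):
  + (7) · M_11   where M_11 = det([-6 5 3; 1 -1 -7; 7 -4 -7]) = -75
  − (-6) · M_41   where M_41 = det([3 -1 5; -6 5 3; 1 -1 -7]) = -52
det = (+1)·(7)·(-75) + (-1)·(-6)·(-52) = -837

-837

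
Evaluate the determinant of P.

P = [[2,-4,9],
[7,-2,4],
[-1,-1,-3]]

-129

Expand along column 1:
  + 2 · |-2 4; -1 -3| = 2·(6 − (-4)) = 20
  − 7 · |-4 9; -1 -3| = −7·(12 − (-9)) = -147
  + (-1) · |-4 9; -2 4| = (-1)·(-16 − (-18)) = -2
Sum: (20) + (-147) + (-2) = -129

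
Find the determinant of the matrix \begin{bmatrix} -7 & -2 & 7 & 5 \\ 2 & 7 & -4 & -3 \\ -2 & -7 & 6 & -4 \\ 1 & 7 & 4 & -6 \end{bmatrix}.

Expand along row 1:
  + (-7) · M_11   where M_11 = det([7 -4 -3; -7 6 -4; 7 4 -6]) = 350
  − (-2) · M_12   where M_12 = det([2 -4 -3; -2 6 -4; 1 4 -6]) = 66
  + (7) · M_13   where M_13 = det([2 7 -3; -2 -7 -4; 1 7 -6]) = 49
  − (5) · M_14   where M_14 = det([2 7 -4; -2 -7 6; 1 7 4]) = -14
det = (+1)·(-7)·(350) + (-1)·(-2)·(66) + (+1)·(7)·(49) + (-1)·(5)·(-14) = -1905

-1905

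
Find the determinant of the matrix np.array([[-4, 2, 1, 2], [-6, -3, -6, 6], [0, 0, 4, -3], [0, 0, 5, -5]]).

-120

The matrix is block upper-triangular with a 2×2 block and a 2×2 block on the diagonal, so its determinant equals the product of the determinants of the diagonal blocks.
det of the 2×2 block = 24
det of the 2×2 block = -5
det = (24)·(-5) = -120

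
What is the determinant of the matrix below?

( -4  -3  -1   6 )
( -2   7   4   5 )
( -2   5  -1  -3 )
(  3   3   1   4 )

1153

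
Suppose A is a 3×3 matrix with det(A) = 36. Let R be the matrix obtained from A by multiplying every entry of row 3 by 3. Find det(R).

Scaling one row by 3 multiplies the determinant by 3.
det(R) = (3)·(36) = 108

det(R) = 108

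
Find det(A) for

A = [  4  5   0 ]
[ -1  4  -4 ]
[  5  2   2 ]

Expand along column 3:
  − (-4) · |4 5; 5 2| = −(-4)·(8 − 25) = -68
  + 2 · |4 5; -1 4| = 2·(16 − (-5)) = 42
Sum: (-68) + (42) = -26

The determinant is -26.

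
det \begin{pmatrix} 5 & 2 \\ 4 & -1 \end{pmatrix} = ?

The determinant is -13.

det = 5·(-1) − 2·4 = -5 − 8 = -13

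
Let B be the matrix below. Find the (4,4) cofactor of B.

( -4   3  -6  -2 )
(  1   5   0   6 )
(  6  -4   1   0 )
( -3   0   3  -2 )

The cofactor is 181.

Delete row 4 and column 4; the remaining 3×3 submatrix is [-4 3 -6; 1 5 0; 6 -4 1].
Its determinant is 181.
The cofactor carries sign (−1)^(4+4) = +1, so C_{4,4} = +(181) = 181.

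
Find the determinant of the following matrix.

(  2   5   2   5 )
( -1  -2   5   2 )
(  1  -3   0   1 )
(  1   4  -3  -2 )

Expand along row 3 (it has 1 zero):
  + (1) · M_31   where M_31 = det([5 2 5; -2 5 2; 4 -3 -2]) = -82
  − (-3) · M_32   where M_32 = det([2 2 5; -1 5 2; 1 -3 -2]) = -18
  − (1) · M_34   where M_34 = det([2 5 2; -1 -2 5; 1 4 -3]) = -22
det = (+1)·(1)·(-82) + (-1)·(-3)·(-18) + (-1)·(1)·(-22) = -114

-114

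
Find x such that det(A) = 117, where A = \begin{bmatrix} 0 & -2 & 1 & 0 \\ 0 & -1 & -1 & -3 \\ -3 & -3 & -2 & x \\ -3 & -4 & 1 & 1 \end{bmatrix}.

x = 9

Expanding along the row containing x, det(A) is linear in x: det(A) = (9)·x + (36).
Set (9)·x + (36) = 117  ⇒  (9)·x = 81  ⇒  x = 9.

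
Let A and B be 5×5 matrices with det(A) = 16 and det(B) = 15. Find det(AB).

240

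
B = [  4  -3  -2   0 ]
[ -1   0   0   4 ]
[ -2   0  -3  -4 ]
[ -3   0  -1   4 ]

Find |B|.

The determinant is -36.

Expand along column 2 (it has 3 zeros):
  − (-3) · M_12   where M_12 = det([-1 0 4; -2 -3 -4; -3 -1 4]) = -12
det = (-1)·(-3)·(-12) = -36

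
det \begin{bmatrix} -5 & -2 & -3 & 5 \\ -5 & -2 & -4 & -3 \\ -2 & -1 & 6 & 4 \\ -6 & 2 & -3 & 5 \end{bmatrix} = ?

-1229

Expand along row 1:
  + (-5) · M_11   where M_11 = det([-2 -4 -3; -1 6 4; 2 -3 5]) = -109
  − (-2) · M_12   where M_12 = det([-5 -4 -3; -2 6 4; -6 -3 5]) = -280
  + (-3) · M_13   where M_13 = det([-5 -2 -3; -2 -1 4; -6 2 5]) = 123
  − (5) · M_14   where M_14 = det([-5 -2 -4; -2 -1 6; -6 2 -3]) = 169
det = (+1)·(-5)·(-109) + (-1)·(-2)·(-280) + (+1)·(-3)·(123) + (-1)·(5)·(169) = -1229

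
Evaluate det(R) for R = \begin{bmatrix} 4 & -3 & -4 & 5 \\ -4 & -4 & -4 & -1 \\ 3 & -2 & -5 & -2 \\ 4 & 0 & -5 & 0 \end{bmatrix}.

|R| = 485

Expand along row 4 (it has 2 zeros):
  − (4) · M_41   where M_41 = det([-3 -4 5; -4 -4 -1; -2 -5 -2]) = 75
  − (-5) · M_43   where M_43 = det([4 -3 5; -4 -4 -1; 3 -2 -2]) = 157
det = (-1)·(4)·(75) + (-1)·(-5)·(157) = 485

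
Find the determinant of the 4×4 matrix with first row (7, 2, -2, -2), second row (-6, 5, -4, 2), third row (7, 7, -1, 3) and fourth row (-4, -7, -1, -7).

Expand along row 1:
  + (7) · M_11   where M_11 = det([5 -4 2; 7 -1 3; -7 -1 -7]) = -90
  − (2) · M_12   where M_12 = det([-6 -4 2; 7 -1 3; -4 -1 -7]) = -230
  + (-2) · M_13   where M_13 = det([-6 5 2; 7 7 3; -4 -7 -7]) = 311
  − (-2) · M_14   where M_14 = det([-6 5 -4; 7 7 -1; -4 -7 -1]) = 223
det = (+1)·(7)·(-90) + (-1)·(2)·(-230) + (+1)·(-2)·(311) + (-1)·(-2)·(223) = -346

-346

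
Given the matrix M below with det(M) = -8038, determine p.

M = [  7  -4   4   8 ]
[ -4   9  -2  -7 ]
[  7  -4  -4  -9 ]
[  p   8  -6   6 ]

p = -3

Expanding along the row containing p, det(M) is linear in p: det(M) = (-124)·p + (-8410).
Set (-124)·p + (-8410) = -8038  ⇒  (-124)·p = 372  ⇒  p = -3.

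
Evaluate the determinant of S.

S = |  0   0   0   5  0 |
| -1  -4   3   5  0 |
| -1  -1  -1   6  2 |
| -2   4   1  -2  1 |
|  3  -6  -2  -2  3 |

det(S) = 690

Expand along row 1 (it has 4 zeros):
  − (5) · M_14   where M_14 = det([-1 -4 3 0; -1 -1 -1 2; -2 4 1 1; 3 -6 -2 3]) = -138
det = (-1)·(5)·(-138) = 690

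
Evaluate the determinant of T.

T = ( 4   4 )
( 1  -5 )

|T| = -24

det(T) = 4·(-5) − 4·1 = -20 − 4 = -24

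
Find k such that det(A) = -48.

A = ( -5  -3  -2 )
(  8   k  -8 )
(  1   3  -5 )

8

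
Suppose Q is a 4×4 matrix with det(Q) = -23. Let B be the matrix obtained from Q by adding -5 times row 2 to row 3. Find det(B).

Adding a multiple of one row to another leaves the determinant unchanged.
det(B) = (1)·(-23) = -23

det(B) = -23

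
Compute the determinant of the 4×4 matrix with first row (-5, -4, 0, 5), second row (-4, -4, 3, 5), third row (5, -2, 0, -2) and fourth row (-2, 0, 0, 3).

Expand along column 3 (it has 3 zeros):
  − (3) · M_23   where M_23 = det([-5 -4 5; 5 -2 -2; -2 0 3]) = 54
det = (-1)·(3)·(54) = -162

-162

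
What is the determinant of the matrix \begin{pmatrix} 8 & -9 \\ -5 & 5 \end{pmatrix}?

The determinant is -5.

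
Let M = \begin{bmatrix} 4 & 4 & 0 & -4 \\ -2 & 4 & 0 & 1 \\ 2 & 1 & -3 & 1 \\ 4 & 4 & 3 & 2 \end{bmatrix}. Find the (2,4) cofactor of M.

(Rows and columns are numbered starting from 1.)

-12

Delete row 2 and column 4; the remaining 3×3 submatrix is [4 4 0; 2 1 -3; 4 4 3].
Its determinant is -12.
The cofactor carries sign (−1)^(2+4) = +1, so C_{2,4} = +(-12) = -12.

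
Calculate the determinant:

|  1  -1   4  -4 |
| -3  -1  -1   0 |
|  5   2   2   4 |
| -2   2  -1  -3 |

Expand along row 2 (it has 1 zero):
  − (-3) · M_21   where M_21 = det([-1 4 -4; 2 2 4; 2 -1 -3]) = 82
  + (-1) · M_22   where M_22 = det([1 4 -4; 5 2 4; -2 -1 -3]) = 30
  − (-1) · M_23   where M_23 = det([1 -1 -4; 5 2 4; -2 2 -3]) = -77
det = (-1)·(-3)·(82) + (+1)·(-1)·(30) + (-1)·(-1)·(-77) = 139

The determinant is 139.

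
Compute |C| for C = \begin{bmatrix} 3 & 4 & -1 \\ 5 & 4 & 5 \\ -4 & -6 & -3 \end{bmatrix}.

The determinant is 48.

Expand along column 1:
  + 3 · |4 5; -6 -3| = 3·(-12 − (-30)) = 54
  − 5 · |4 -1; -6 -3| = −5·(-12 − 6) = 90
  + (-4) · |4 -1; 4 5| = (-4)·(20 − (-4)) = -96
Sum: (54) + (90) + (-96) = 48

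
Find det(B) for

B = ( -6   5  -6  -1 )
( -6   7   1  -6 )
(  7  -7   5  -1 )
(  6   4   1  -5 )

Expand along row 1:
  + (-6) · M_11   where M_11 = det([7 1 -6; -7 5 -1; 4 1 -5]) = -45
  − (5) · M_12   where M_12 = det([-6 1 -6; 7 5 -1; 6 1 -5]) = 311
  + (-6) · M_13   where M_13 = det([-6 7 -6; 7 -7 -1; 6 4 -5]) = -451
  − (-1) · M_14   where M_14 = det([-6 7 1; 7 -7 5; 6 4 1]) = 393
det = (+1)·(-6)·(-45) + (-1)·(5)·(311) + (+1)·(-6)·(-451) + (-1)·(-1)·(393) = 1814

1814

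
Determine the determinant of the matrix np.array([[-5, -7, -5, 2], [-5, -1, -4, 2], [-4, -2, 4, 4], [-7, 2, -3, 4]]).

Expand along row 1:
  + (-5) · M_11   where M_11 = det([-1 -4 2; -2 4 4; 2 -3 4]) = -96
  − (-7) · M_12   where M_12 = det([-5 -4 2; -4 4 4; -7 -3 4]) = -12
  + (-5) · M_13   where M_13 = det([-5 -1 2; -4 -2 4; -7 2 4]) = 48
  − (2) · M_14   where M_14 = det([-5 -1 -4; -4 -2 4; -7 2 -3]) = 138
det = (+1)·(-5)·(-96) + (-1)·(-7)·(-12) + (+1)·(-5)·(48) + (-1)·(2)·(138) = -120

-120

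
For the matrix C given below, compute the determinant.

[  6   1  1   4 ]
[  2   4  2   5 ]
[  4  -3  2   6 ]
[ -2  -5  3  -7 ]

|C| = -906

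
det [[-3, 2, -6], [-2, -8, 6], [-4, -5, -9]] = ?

Expand along row 1:
  + (-3) · |-8 6; -5 -9| = (-3)·(72 − (-30)) = -306
  − 2 · |-2 6; -4 -9| = −2·(18 − (-24)) = -84
  + (-6) · |-2 -8; -4 -5| = (-6)·(10 − 32) = 132
Sum: (-306) + (-84) + (132) = -258

-258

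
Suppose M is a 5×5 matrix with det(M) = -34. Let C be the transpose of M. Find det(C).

det(C) = -34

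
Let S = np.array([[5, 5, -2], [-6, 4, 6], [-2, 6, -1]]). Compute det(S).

|S| = -234

Expand along column 1:
  + 5 · |4 6; 6 -1| = 5·(-4 − 36) = -200
  − (-6) · |5 -2; 6 -1| = −(-6)·(-5 − (-12)) = 42
  + (-2) · |5 -2; 4 6| = (-2)·(30 − (-8)) = -76
Sum: (-200) + (42) + (-76) = -234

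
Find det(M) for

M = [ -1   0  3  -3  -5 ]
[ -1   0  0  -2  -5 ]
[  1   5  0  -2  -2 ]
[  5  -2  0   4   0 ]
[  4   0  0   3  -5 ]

-765

Expand along column 3 (it has 4 zeros):
  + (3) · M_13   where M_13 = det([-1 0 -2 -5; 1 5 -2 -2; 5 -2 4 0; 4 0 3 -5]) = -255
det = (+1)·(3)·(-255) = -765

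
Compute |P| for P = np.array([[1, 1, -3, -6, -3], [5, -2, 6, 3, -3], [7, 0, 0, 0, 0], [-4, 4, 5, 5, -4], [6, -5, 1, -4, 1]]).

Expand along row 3 (it has 4 zeros):
  + (7) · M_31   where M_31 = det([1 -3 -6 -3; -2 6 3 -3; 4 5 5 -4; -5 1 -4 1]) = 414
det = (+1)·(7)·(414) = 2898

The determinant is 2898.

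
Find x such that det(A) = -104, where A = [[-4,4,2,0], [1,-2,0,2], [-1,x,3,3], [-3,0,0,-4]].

x = -9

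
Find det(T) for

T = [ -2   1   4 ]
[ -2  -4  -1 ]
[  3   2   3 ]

det(T) = 55

Expand along column 1:
  + (-2) · |-4 -1; 2 3| = (-2)·(-12 − (-2)) = 20
  − (-2) · |1 4; 2 3| = −(-2)·(3 − 8) = -10
  + 3 · |1 4; -4 -1| = 3·(-1 − (-16)) = 45
Sum: (20) + (-10) + (45) = 55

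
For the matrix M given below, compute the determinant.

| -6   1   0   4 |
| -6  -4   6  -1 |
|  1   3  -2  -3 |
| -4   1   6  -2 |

Expand along row 1 (it has 1 zero):
  + (-6) · M_11   where M_11 = det([-4 6 -1; 3 -2 -3; 1 6 -2]) = -90
  − (1) · M_12   where M_12 = det([-6 6 -1; 1 -2 -3; -4 6 -2]) = -46
  − (4) · M_14   where M_14 = det([-6 -4 6; 1 3 -2; -4 1 6]) = -50
det = (+1)·(-6)·(-90) + (-1)·(1)·(-46) + (-1)·(4)·(-50) = 786

|M| = 786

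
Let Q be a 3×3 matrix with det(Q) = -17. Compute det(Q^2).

det(Q^2) = (det Q)^2 = (-17)^2 = 289

The determinant is 289.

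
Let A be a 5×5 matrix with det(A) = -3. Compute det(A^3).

det(A^3) = (det A)^3 = (-3)^3 = -27

-27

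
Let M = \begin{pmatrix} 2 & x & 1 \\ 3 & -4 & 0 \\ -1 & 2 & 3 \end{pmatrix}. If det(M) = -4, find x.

-2

Expanding along the column containing x, det(M) is linear in x: det(M) = (-9)·x + (-22).
Set (-9)·x + (-22) = -4  ⇒  (-9)·x = 18  ⇒  x = -2.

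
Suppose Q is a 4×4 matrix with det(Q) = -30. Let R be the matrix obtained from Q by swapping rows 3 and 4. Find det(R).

Swapping two rows multiplies the determinant by −1.
det(R) = (-1)·(-30) = 30

det(R) = 30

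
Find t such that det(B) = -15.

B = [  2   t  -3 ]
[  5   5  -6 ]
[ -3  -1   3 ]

t = -1

Expanding along the row containing t, det(B) is linear in t: det(B) = (3)·t + (-12).
Set (3)·t + (-12) = -15  ⇒  (3)·t = -3  ⇒  t = -1.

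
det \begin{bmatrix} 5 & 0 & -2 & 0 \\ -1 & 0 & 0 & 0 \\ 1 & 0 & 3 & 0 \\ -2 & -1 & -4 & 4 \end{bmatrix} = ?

The determinant is 0.

Expand along row 2 (it has 3 zeros):
  − (-1) · M_21   where M_21 = det([0 -2 0; 0 3 0; -1 -4 4]) = 0
det = (-1)·(-1)·(0) = 0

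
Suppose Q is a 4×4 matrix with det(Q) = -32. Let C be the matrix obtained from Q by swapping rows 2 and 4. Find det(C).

Swapping two rows multiplies the determinant by −1.
det(C) = (-1)·(-32) = 32

32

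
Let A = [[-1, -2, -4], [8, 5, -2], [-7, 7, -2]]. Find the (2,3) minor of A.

Delete row 2 and column 3; the remaining 2×2 submatrix is [-1 -2; -7 7].
Its determinant is (-1)·7 − (-2)·(-7) = -21.

-21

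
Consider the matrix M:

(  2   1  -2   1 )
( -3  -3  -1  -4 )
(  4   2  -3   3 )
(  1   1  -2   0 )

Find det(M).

Expand along row 4 (it has 1 zero):
  − (1) · M_41   where M_41 = det([1 -2 1; -3 -1 -4; 2 -3 3]) = -6
  + (1) · M_42   where M_42 = det([2 -2 1; -3 -1 -4; 4 -3 3]) = -3
  − (-2) · M_43   where M_43 = det([2 1 1; -3 -3 -4; 4 2 3]) = -3
det = (-1)·(1)·(-6) + (+1)·(1)·(-3) + (-1)·(-2)·(-3) = -3

|M| = -3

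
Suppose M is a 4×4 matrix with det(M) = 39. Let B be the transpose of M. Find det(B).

39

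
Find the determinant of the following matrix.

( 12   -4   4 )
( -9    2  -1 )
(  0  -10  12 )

96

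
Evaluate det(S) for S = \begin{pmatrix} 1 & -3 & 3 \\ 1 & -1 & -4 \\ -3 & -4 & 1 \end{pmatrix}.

Expand along row 1:
  + 1 · |-1 -4; -4 1| = 1·(-1 − 16) = -17
  − (-3) · |1 -4; -3 1| = −(-3)·(1 − 12) = -33
  + 3 · |1 -1; -3 -4| = 3·(-4 − 3) = -21
Sum: (-17) + (-33) + (-21) = -71

The determinant is -71.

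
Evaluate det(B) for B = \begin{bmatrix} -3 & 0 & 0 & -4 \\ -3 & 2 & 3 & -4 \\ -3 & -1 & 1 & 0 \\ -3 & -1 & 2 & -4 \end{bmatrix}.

Expand along row 1 (it has 2 zeros):
  + (-3) · M_11   where M_11 = det([2 3 -4; -1 1 0; -1 2 -4]) = -16
  − (-4) · M_14   where M_14 = det([-3 2 3; -3 -1 1; -3 -1 2]) = 9
det = (+1)·(-3)·(-16) + (-1)·(-4)·(9) = 84

|B| = 84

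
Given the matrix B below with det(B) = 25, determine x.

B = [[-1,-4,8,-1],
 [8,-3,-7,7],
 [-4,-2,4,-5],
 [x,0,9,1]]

-1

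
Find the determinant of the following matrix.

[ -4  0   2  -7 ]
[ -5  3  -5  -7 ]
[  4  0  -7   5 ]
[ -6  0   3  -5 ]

Expand along column 2 (it has 3 zeros):
  + (3) · M_22   where M_22 = det([-4 2 -7; 4 -7 5; -6 3 -5]) = 110
det = (+1)·(3)·(110) = 330

330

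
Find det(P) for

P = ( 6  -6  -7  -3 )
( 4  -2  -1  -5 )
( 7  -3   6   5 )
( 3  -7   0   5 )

Expand along row 4 (it has 1 zero):
  − (3) · M_41   where M_41 = det([-6 -7 -3; -2 -1 -5; -3 6 5]) = -280
  + (-7) · M_42   where M_42 = det([6 -7 -3; 4 -1 -5; 7 6 5]) = 442
  + (5) · M_44   where M_44 = det([6 -6 -7; 4 -2 -1; 7 -3 6]) = 82
det = (-1)·(3)·(-280) + (+1)·(-7)·(442) + (+1)·(5)·(82) = -1844

|P| = -1844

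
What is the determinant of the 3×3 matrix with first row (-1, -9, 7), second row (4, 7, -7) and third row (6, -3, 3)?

The determinant is 108.

Expand along column 1:
  + (-1) · |7 -7; -3 3| = (-1)·(21 − 21) = 0
  − 4 · |-9 7; -3 3| = −4·(-27 − (-21)) = 24
  + 6 · |-9 7; 7 -7| = 6·(63 − 49) = 84
Sum: (0) + (24) + (84) = 108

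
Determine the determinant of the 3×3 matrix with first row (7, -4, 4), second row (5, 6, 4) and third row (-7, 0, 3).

Expand along column 2:
  − (-4) · |5 4; -7 3| = −(-4)·(15 − (-28)) = 172
  + 6 · |7 4; -7 3| = 6·(21 − (-28)) = 294
Sum: (172) + (294) = 466

466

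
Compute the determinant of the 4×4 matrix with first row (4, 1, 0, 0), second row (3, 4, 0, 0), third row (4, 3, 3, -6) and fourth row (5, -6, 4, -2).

The matrix is block lower-triangular with a 2×2 block and a 2×2 block on the diagonal, so its determinant equals the product of the determinants of the diagonal blocks.
det of the 2×2 block = 13
det of the 2×2 block = 18
det = (13)·(18) = 234

The determinant is 234.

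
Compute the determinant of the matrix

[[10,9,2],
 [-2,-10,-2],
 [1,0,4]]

The determinant is -326.

Expand along row 3:
  + 1 · |9 2; -10 -2| = 1·(-18 − (-20)) = 2
  + 4 · |10 9; -2 -10| = 4·(-100 − (-18)) = -328
Sum: (2) + (-328) = -326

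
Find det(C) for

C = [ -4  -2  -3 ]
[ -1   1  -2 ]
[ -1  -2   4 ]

det(C) = -21

Expand along column 1:
  + (-4) · |1 -2; -2 4| = (-4)·(4 − 4) = 0
  − (-1) · |-2 -3; -2 4| = −(-1)·(-8 − 6) = -14
  + (-1) · |-2 -3; 1 -2| = (-1)·(4 − (-3)) = -7
Sum: (0) + (-14) + (-7) = -21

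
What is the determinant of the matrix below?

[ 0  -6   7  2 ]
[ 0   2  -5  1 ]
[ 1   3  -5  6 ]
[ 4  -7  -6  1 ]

Expand along column 1 (it has 2 zeros):
  + (1) · M_31   where M_31 = det([-6 7 2; 2 -5 1; -7 -6 1]) = -163
  − (4) · M_41   where M_41 = det([-6 7 2; 2 -5 1; 3 -5 6]) = 97
det = (+1)·(1)·(-163) + (-1)·(4)·(97) = -551

-551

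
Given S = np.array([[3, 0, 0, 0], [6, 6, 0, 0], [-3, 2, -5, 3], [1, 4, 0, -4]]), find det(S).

S is block lower-triangular with a 2×2 block and a 2×2 block on the diagonal, so its determinant equals the product of the determinants of the diagonal blocks.
det of the 2×2 block = 18
det of the 2×2 block = 20
det = (18)·(20) = 360

|S| = 360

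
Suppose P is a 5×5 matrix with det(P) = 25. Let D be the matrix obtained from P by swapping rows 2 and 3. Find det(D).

-25

Swapping two rows multiplies the determinant by −1.
det(D) = (-1)·(25) = -25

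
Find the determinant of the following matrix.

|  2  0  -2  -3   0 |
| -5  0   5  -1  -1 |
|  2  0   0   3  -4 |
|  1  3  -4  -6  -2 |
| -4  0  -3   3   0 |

Expand along column 2 (it has 4 zeros):
  + (3) · M_42   where M_42 = det([2 -2 -3 0; -5 5 -1 -1; 2 0 3 -4; -4 -3 3 0]) = -548
det = (+1)·(3)·(-548) = -1644

-1644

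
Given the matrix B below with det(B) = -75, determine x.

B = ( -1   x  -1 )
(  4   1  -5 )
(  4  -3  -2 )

Expanding along the row containing x, det(B) is linear in x: det(B) = (-12)·x + (33).
Set (-12)·x + (33) = -75  ⇒  (-12)·x = -108  ⇒  x = 9.

x = 9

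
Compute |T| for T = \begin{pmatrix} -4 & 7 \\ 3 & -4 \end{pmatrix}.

det(T) = (-4)·(-4) − 7·3 = 16 − 21 = -5

det(T) = -5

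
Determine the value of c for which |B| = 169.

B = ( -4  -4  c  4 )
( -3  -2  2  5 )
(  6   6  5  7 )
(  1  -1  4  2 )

c = 1

Expanding along the row containing c, det(B) is linear in c: det(B) = (-107)·c + (276).
Set (-107)·c + (276) = 169  ⇒  (-107)·c = -107  ⇒  c = 1.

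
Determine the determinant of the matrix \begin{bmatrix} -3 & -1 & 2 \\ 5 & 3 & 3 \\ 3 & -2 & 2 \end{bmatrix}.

-73

Expand along row 1:
  + (-3) · |3 3; -2 2| = (-3)·(6 − (-6)) = -36
  − (-1) · |5 3; 3 2| = −(-1)·(10 − 9) = 1
  + 2 · |5 3; 3 -2| = 2·(-10 − 9) = -38
Sum: (-36) + (1) + (-38) = -73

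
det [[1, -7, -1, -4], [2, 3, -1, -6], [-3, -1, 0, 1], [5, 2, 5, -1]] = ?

Expand along row 3 (it has 1 zero):
  + (-3) · M_31   where M_31 = det([-7 -1 -4; 3 -1 -6; 2 5 -1]) = -276
  − (-1) · M_32   where M_32 = det([1 -1 -4; 2 -1 -6; 5 5 -1]) = -1
  − (1) · M_34   where M_34 = det([1 -7 -1; 2 3 -1; 5 2 5]) = 133
det = (+1)·(-3)·(-276) + (-1)·(-1)·(-1) + (-1)·(1)·(133) = 694

694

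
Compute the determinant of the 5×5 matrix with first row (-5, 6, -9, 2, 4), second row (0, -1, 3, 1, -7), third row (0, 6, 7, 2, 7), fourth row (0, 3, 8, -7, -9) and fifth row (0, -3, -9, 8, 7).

5035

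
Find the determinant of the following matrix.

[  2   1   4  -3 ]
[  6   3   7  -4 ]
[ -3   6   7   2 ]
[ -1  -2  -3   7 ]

Expand along row 1:
  + (2) · M_11   where M_11 = det([3 7 -4; 6 7 2; -2 -3 7]) = -141
  − (1) · M_12   where M_12 = det([6 7 -4; -3 7 2; -1 -3 7]) = 399
  + (4) · M_13   where M_13 = det([6 3 -4; -3 6 2; -1 -2 7]) = 285
  − (-3) · M_14   where M_14 = det([6 3 7; -3 6 7; -1 -2 -3]) = 12
det = (+1)·(2)·(-141) + (-1)·(1)·(399) + (+1)·(4)·(285) + (-1)·(-3)·(12) = 495

The determinant is 495.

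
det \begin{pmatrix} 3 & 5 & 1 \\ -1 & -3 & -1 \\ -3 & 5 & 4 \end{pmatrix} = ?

The determinant is 0.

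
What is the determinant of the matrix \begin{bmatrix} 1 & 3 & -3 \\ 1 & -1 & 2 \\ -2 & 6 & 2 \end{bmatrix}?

Expand along row 1:
  + 1 · |-1 2; 6 2| = 1·(-2 − 12) = -14
  − 3 · |1 2; -2 2| = −3·(2 − (-4)) = -18
  + (-3) · |1 -1; -2 6| = (-3)·(6 − 2) = -12
Sum: (-14) + (-18) + (-12) = -44

-44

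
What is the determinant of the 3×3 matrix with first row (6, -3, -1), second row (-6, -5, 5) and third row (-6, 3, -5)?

The determinant is 288.

Expand along row 1:
  + 6 · |-5 5; 3 -5| = 6·(25 − 15) = 60
  − (-3) · |-6 5; -6 -5| = −(-3)·(30 − (-30)) = 180
  + (-1) · |-6 -5; -6 3| = (-1)·(-18 − 30) = 48
Sum: (60) + (180) + (48) = 288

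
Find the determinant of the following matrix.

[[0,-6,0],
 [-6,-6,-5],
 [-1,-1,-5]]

150

Expand along row 1:
  − (-6) · |-6 -5; -1 -5| = −(-6)·(30 − 5) = 150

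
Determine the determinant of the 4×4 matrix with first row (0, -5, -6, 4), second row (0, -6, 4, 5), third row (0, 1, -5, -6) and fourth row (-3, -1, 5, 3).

The determinant is 855.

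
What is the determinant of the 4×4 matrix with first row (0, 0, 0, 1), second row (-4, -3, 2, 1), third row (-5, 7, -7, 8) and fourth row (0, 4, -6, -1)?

Expand along row 1 (it has 3 zeros):
  − (1) · M_14   where M_14 = det([-4 -3 2; -5 7 -7; 0 4 -6]) = 106
det = (-1)·(1)·(106) = -106

-106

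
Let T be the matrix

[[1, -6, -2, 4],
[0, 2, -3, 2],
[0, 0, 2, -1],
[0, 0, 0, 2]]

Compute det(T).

T is upper triangular, so det(T) is the product of the diagonal entries:
det = (1) · (2) · (2) · (2) = 8

8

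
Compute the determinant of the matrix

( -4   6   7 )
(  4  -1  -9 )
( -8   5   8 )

Expand along row 1:
  + (-4) · |-1 -9; 5 8| = (-4)·(-8 − (-45)) = -148
  − 6 · |4 -9; -8 8| = −6·(32 − 72) = 240
  + 7 · |4 -1; -8 5| = 7·(20 − 8) = 84
Sum: (-148) + (240) + (84) = 176

The determinant is 176.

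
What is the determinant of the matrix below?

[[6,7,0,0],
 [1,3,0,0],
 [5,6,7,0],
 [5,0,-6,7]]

539

The matrix is block lower-triangular with a 2×2 block and a 2×2 block on the diagonal, so its determinant equals the product of the determinants of the diagonal blocks.
det of the 2×2 block = 11
det of the 2×2 block = 49
det = (11)·(49) = 539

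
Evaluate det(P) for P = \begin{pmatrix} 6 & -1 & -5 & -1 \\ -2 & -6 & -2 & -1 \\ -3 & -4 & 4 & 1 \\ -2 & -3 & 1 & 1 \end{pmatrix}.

Expand along row 1:
  + (6) · M_11   where M_11 = det([-6 -2 -1; -4 4 1; -3 1 1]) = -28
  − (-1) · M_12   where M_12 = det([-2 -2 -1; -3 4 1; -2 1 1]) = -13
  + (-5) · M_13   where M_13 = det([-2 -6 -1; -3 -4 1; -2 -3 1]) = -5
  − (-1) · M_14   where M_14 = det([-2 -6 -2; -3 -4 4; -2 -3 1]) = 12
det = (+1)·(6)·(-28) + (-1)·(-1)·(-13) + (+1)·(-5)·(-5) + (-1)·(-1)·(12) = -144

det(P) = -144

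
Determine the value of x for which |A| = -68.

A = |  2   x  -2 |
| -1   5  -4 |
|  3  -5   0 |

4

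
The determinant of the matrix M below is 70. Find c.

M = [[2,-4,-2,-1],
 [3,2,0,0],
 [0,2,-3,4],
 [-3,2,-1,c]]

Expanding along the column containing c, det(M) is linear in c: det(M) = (-60)·c + (190).
Set (-60)·c + (190) = 70  ⇒  (-60)·c = -120  ⇒  c = 2.

2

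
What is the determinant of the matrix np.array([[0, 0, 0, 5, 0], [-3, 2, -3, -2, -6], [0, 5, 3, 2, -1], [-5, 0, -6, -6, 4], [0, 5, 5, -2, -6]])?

-2375

Expand along row 1 (it has 4 zeros):
  − (5) · M_14   where M_14 = det([-3 2 -3 -6; 0 5 3 -1; -5 0 -6 4; 0 5 5 -6]) = 475
det = (-1)·(5)·(475) = -2375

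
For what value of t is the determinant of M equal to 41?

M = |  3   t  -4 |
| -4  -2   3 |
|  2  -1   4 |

4

Expanding along the column containing t, det(M) is linear in t: det(M) = (22)·t + (-47).
Set (22)·t + (-47) = 41  ⇒  (22)·t = 88  ⇒  t = 4.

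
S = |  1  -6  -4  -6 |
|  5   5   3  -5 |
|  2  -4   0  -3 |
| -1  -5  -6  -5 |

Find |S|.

Expand along row 3 (it has 1 zero):
  + (2) · M_31   where M_31 = det([-6 -4 -6; 5 3 -5; -5 -6 -5]) = 160
  − (-4) · M_32   where M_32 = det([1 -4 -6; 5 3 -5; -1 -6 -5]) = -3
  − (-3) · M_34   where M_34 = det([1 -6 -4; 5 5 3; -1 -5 -6]) = -97
det = (+1)·(2)·(160) + (-1)·(-4)·(-3) + (-1)·(-3)·(-97) = 17

det(S) = 17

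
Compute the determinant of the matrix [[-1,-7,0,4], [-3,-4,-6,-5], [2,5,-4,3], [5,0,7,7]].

Expand along row 1 (it has 1 zero):
  + (-1) · M_11   where M_11 = det([-4 -6 -5; 5 -4 3; 0 7 7]) = 231
  − (-7) · M_12   where M_12 = det([-3 -6 -5; 2 -4 3; 5 7 7]) = -29
  − (4) · M_14   where M_14 = det([-3 -4 -6; 2 5 -4; 5 0 7]) = 181
det = (+1)·(-1)·(231) + (-1)·(-7)·(-29) + (-1)·(4)·(181) = -1158

The determinant is -1158.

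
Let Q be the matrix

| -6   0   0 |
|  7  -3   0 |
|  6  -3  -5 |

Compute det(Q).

Q is lower triangular, so det(Q) is the product of the diagonal entries:
det = (-6) · (-3) · (-5) = -90

The determinant is -90.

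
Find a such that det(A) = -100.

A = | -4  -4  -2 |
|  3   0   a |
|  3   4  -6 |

Expanding along the row containing a, det(A) is linear in a: det(A) = (4)·a + (-96).
Set (4)·a + (-96) = -100  ⇒  (4)·a = -4  ⇒  a = -1.

a = -1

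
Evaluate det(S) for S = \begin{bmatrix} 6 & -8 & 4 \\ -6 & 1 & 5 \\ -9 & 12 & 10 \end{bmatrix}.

-672

Expand along row 1:
  + 6 · |1 5; 12 10| = 6·(10 − 60) = -300
  − (-8) · |-6 5; -9 10| = −(-8)·(-60 − (-45)) = -120
  + 4 · |-6 1; -9 12| = 4·(-72 − (-9)) = -252
Sum: (-300) + (-120) + (-252) = -672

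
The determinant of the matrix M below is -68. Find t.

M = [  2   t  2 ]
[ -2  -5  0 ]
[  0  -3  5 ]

-3

Expanding along the column containing t, det(M) is linear in t: det(M) = (10)·t + (-38).
Set (10)·t + (-38) = -68  ⇒  (10)·t = -30  ⇒  t = -3.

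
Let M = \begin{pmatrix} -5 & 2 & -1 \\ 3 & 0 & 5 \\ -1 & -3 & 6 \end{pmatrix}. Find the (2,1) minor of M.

9

Delete row 2 and column 1; the remaining 2×2 submatrix is [2 -1; -3 6].
Its determinant is 2·6 − (-1)·(-3) = 9.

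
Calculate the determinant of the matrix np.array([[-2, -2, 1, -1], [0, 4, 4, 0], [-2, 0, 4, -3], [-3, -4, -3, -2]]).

60

Expand along row 2 (it has 2 zeros):
  + (4) · M_22   where M_22 = det([-2 1 -1; -2 4 -3; -3 -3 -2]) = 21
  − (4) · M_23   where M_23 = det([-2 -2 -1; -2 0 -3; -3 -4 -2]) = 6
det = (+1)·(4)·(21) + (-1)·(4)·(6) = 60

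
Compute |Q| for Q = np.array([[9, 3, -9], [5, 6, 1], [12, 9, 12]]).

Expand along column 1:
  + 9 · |6 1; 9 12| = 9·(72 − 9) = 567
  − 5 · |3 -9; 9 12| = −5·(36 − (-81)) = -585
  + 12 · |3 -9; 6 1| = 12·(3 − (-54)) = 684
Sum: (567) + (-585) + (684) = 666

666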